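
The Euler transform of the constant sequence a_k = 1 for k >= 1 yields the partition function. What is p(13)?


The Euler transform converts the sequence a_k = 1 into the number of integer partitions.
Using the recurrence or dynamic programming:
p(13) = 101

101


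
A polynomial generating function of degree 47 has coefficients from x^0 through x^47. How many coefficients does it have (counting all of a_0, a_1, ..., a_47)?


A polynomial of degree 47 takes the form a_0 + a_1 x + ... + a_47 x^47.
The number of coefficients is 47 + 1 = 48.

48


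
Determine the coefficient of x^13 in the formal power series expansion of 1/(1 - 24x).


The geometric series identity gives 1/(1 - c x) = sum_{k>=0} c^k x^k, so the coefficient of x^k is c^k.
Here c = 24 and k = 13.
Computing: 24^13 = 876488338465357824

876488338465357824


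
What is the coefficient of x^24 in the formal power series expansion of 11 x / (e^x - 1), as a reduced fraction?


The exponential generating function for Bernoulli numbers is
x / (e^x - 1) = sum_{k>=0} B_k x^k / k!.
So the coefficient of x^24 in 11 x / (e^x - 1) is 11 B_24 / 24!.
Computing: B_24 = -236364091/2730, 24! = 620448401733239439360000, giving
11 * -236364091/2730 / 620448401733239439360000 = -236364091/153984012430158515404800000.

-236364091/153984012430158515404800000


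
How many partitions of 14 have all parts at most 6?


Using the generating function (1-x)^(-1)(1-x^2)^(-1)...(1-x^6)^(-1),
the coefficient of x^14 counts these restricted partitions.
Result = 90

90


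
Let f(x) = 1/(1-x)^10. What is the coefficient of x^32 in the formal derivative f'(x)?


Differentiate: d/dx [ 1/(1-x)^r ] = r / (1-x)^(r+1).
Here r = 10, so f'(x) = 10 / (1-x)^11.
The expansion of 1/(1-x)^(r+1) has coefficient of x^n equal to C(n+r, r).
So the coefficient of x^32 in f'(x) is
10 * C(42, 10) = 10 * 1471442973 = 14714429730

14714429730


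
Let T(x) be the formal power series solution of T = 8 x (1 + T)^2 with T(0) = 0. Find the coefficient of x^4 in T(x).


Apply the Lagrange inversion formula: if T = 8 x * phi(T) with phi(t) = (1 + t)^2, then [x^n] T = 8^n * (1/n) [t^(n-1)] phi(t)^n = 8^n * (1/n) [t^(n-1)] (1 + t)^(2n) = 8^n * (1/n) C(2n, n-1).
Using the identity C(2n, n-1) = C(2n, n) * n / (n+1), the unscaled factor equals C(2n, n) / (n+1) = C_n, the n-th Catalan number.
For n = 4: C_4 = C(8, 4) / 5 = 70/5 = 14.
With the 8^4 = 4096 factor, the coefficient is 4096 * 14 = 57344.

57344


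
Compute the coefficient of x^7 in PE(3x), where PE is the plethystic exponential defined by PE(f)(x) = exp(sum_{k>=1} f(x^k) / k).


With f(x) = 3x, the exponent is sum_{k>=1} 3 x^k / k = 3 * (-ln(1 - x)). Exponentiating:
PE(3x) = exp(-3 ln(1 - x)) = 1/(1 - x)^3.
By the negative binomial expansion, [x^n] 1/(1 - x)^3 = C(n + 2, 2).
For n = 7: C(9, 2) = 36.

36


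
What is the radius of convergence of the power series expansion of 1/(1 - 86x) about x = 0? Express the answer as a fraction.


Expanding 1/(1 - 86x) = sum_{k>=0} 86^k x^k, the series converges when |86x| < 1, i.e., |x| < 1/86.
So the radius of convergence is 1/86 = 1/86.

1/86


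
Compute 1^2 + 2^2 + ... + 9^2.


This power sum has a closed form given by Faulhaber's formula
sum_{k=1}^{m} k^p = (1 / (p + 1)) * sum_{j=0}^{p} C(p + 1, j) B_j m^(p + 1 - j),
but for small m direct computation is fastest:
1 + 4 + 9 + 16 + 25 + 36 + 49 + 64 + 81 = 285.

285


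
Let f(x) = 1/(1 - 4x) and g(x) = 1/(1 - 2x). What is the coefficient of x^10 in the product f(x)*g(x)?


The coefficient of x^n in f*g is the Cauchy product: sum_{k=0}^{n} a^k * b^(n-k).
With a=4, b=2, n=10:
sum_{k=0}^{10} 4^k * 2^(10-k)
= 2096128

2096128


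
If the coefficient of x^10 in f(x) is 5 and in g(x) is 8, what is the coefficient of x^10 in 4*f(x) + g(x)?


Scalar multiplication scales coefficients: 4 * 5 = 20.
Then add the g coefficient: 20 + 8
= 28

28


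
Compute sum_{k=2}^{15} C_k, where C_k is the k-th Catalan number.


C_2 through C_15: 2, 5, 14, 42, 132, 429, 1430, 4862, 16796, 58786, 208012, 742900, 2674440, 9694845
Sum = 2 + 5 + 14 + 42 + 132 + 429 + 1430 + 4862 + 16796 + 58786 + 208012 + 742900 + 2674440 + 9694845
= 13402695

13402695


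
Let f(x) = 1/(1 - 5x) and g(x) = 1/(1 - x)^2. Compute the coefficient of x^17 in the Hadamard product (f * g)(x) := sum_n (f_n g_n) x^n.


f has coefficients f_k = 5^k. For g = 1/(1 - x)^2 the coefficient is g_k = C(k + 1, 1) = k + 1. The Hadamard coefficient is (f * g)_k = 5^k * (k + 1).
For k = 17: 5^17 * 18 = 762939453125 * 18 = 13732910156250.

13732910156250


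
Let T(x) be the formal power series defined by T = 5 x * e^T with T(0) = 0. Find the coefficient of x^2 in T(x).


Apply the Lagrange inversion formula: if T = 5 x * phi(T) with phi(t) = e^t, then
[x^n] T = 5^n * (1/n) [t^(n-1)] phi(t)^n = 5^n * (1/n) [t^(n-1)] e^(n t) = 5^n * (1/n) * n^(n-1) / (n-1)! = 5^n * n^(n-1) / n!.
When c = 1 this is the Cayley count of rooted labeled trees on n vertices, divided by n!.
For n = 2: 5^2 * 2^1 / 2! = 25 * 2/2 = 25.

25


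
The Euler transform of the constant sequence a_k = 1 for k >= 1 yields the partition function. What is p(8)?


The Euler transform converts the sequence a_k = 1 into the number of integer partitions.
Using the recurrence or dynamic programming:
p(8) = 22

22


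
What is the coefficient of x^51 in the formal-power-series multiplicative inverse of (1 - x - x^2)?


Let the inverse be f(x) = sum_{k>=0} a_k x^k. From f(x) * (1 - x - x^2) = 1 and matching coefficients:
 x^0: a_0 = 1.
 x^1: a_1 - a_0 = 0, so a_1 = 1.
 x^k (k >= 2): a_k - a_{k-1} - a_{k-2} = 0, i.e. a_k = a_{k-1} + a_{k-2}.
This is the Fibonacci-type recurrence shifted so that a_0 = a_1 = 1.
Iterating: a_0=1, a_1=1, a_2=2, a_3=3, a_4=5, a_5=8, a_6=13, a_7=21, a_8=34, a_9=55, ...
a_51 = 32951280099.

32951280099


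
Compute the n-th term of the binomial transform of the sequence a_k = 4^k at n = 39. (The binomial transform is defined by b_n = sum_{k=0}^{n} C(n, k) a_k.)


With a_k = 4^k, b_n = sum_{k=0}^{n} C(n, k) 4^k = (1 + 4)^n by the binomial theorem.
For n = 39: (1 + 4)^39 = 5^39 = 1818989403545856475830078125.

1818989403545856475830078125


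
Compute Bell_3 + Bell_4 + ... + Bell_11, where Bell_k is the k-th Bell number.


Recall Bell_k counts set partitions of a k-set (with Bell_0 = 1 by convention).
Bell_3 through Bell_11: 5, 15, 52, 203, 877, 4140, 21147, 115975, 678570
Sum = 5 + 15 + 52 + 203 + 877 + 4140 + 21147 + 115975 + 678570 = 820984.

820984


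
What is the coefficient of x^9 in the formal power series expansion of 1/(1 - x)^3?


The expansion 1/(1 - x)^r = sum_{k>=0} C(k + r - 1, r - 1) x^k follows from the multiset / negative-binomial theorem (or from repeated differentiation of the geometric series).
For r = 3 and k = 9:
C(11, 2) = 39916800 / (2 * 362880) = 55.

55


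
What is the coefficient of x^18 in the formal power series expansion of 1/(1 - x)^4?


The negative binomial / multiset identity is
1/(1 - x)^r = sum_{k>=0} C(k + r - 1, r - 1) x^k.
Here r = 4 and k = 18, so the coefficient is
C(18 + 3, 3) = C(21, 3)
= 1330

1330


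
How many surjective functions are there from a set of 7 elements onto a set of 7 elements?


By inclusion-exclusion on which target elements are missed, the number of surjections from an n-set onto a k-set is
surj(n, k) = sum_{j=0}^{k} (-1)^j C(k, j) (k - j)^n.
Equivalently surj(n, k) = k! * S(n, k), where S(n, k) is the Stirling number of the second kind.
For n = 7, k = 7:
S(7, 7) = 1, so
surj = 7! * 1 = 5040 * 1 = 5040.

5040


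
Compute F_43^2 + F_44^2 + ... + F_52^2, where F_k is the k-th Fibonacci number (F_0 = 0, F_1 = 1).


There is a standard identity sum_{k=0}^{N} F_k^2 = F_N * F_{N+1} (proved inductively from the telescoping relation F_k^2 = F_k F_{k+1} - F_{k-1} F_k). Then
sum_{k=43}^{52} F_k^2 = F_52 F_53 - F_42 F_43.
Computing: F_52 = 32951280099, F_53 = 53316291173, F_42 = 267914296, F_43 = 433494437.
Sum = 32951280099 * 53316291173 - 267914296 * 433494437 = 1756723904924455494775.

1756723904924455494775


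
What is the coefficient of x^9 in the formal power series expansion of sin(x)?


The Maclaurin series is sin(t) = sum_{k>=0} (-1)^k t^(2k+1) / (2k+1)!, so substituting t = x, only odd powers of x are nonzero, with coefficient of x^(2k+1) equal to (-1)^k / (2k+1)!.
Write 9 = 2*4 + 1, giving the coefficient (-1)^4 / 9! = 1/362880 = 1/362880.

1/362880


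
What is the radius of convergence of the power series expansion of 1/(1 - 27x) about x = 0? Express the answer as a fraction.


Expanding 1/(1 - 27x) = sum_{k>=0} 27^k x^k, the series converges when |27x| < 1, i.e., |x| < 1/27.
So the radius of convergence is 1/27 = 1/27.

1/27


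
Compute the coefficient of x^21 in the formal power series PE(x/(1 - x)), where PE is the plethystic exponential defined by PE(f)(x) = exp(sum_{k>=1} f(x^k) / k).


For f(x) = x/(1 - x) we have
sum_{k>=1} f(x^k) / k = sum_{k>=1} (1/k) * x^k / (1 - x^k) = sum_{k, m >= 1} x^(k m) / k,
which after exponentiating simplifies to
PE(x/(1 - x)) = prod_{k>=1} 1 / (1 - x^k).
This is the generating function for the partition function p(n), so the coefficient of x^21 is p(21).
Computing p(21) by dynamic programming over parts 1, 2, ..., 21: p(21) = 792.

792


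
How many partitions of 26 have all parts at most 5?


Using the generating function (1-x)^(-1)(1-x^2)^(-1)...(1-x^5)^(-1),
the coefficient of x^26 counts these restricted partitions.
Result = 427

427


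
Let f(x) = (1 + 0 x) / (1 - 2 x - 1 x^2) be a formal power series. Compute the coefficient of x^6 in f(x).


Write f(x) = sum_{k>=0} a_k x^k. Multiplying both sides by 1 - 2 x - 1 x^2 gives
(1 - 2 x - 1 x^2) sum_{k>=0} a_k x^k = 1 + 0 x.
Matching coefficients:
 x^0: a_0 = 1
 x^1: a_1 - 2 a_0 = 0  =>  a_1 = 2*1 + 0 = 2
 x^k (k >= 2): a_k = 2 a_{k-1} + 1 a_{k-2}.
Iterating: a_2 = 5, a_3 = 12, a_4 = 29, a_5 = 70, a_6 = 169.
So the coefficient of x^6 is 169.

169


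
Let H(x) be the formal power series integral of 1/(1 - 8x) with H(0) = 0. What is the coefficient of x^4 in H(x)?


1/(1 - 8x) = sum_{k>=0} 8^k x^k. Integrating termwise with H(0) = 0:
H(x) = sum_{k>=0} 8^k x^(k+1) / (k+1) = sum_{m>=1} 8^(m-1) x^m / m.
For m = 4: 8^3/4 = 512/4 = 128.

128


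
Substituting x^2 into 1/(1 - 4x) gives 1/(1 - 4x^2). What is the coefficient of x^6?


The coefficient of x^(2m) in 1/(1 - 4x^2) is 4^m.
With n = 6 = 2*3, the coefficient is 4^3 = 64.

64


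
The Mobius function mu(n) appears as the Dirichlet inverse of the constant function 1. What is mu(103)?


103 = 103 (all distinct primes).
mu(103) = (-1)^1 = -1

-1


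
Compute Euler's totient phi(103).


phi(n) counts integers in [1, n] coprime to n. Using the multiplicative formula phi(n) = n * prod_{p | n} (1 - 1/p):
103 = 103, so
phi(103) = 103 * (1 - 1/103) = 102.

102


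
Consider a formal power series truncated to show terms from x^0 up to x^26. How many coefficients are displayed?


From x^0 to x^26 inclusive, the count is 26 - 0 + 1 = 27.

27


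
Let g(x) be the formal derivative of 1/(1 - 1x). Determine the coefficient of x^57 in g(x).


Differentiate termwise: d/dx sum_{k>=0} 1^k x^k = sum_{k>=1} k 1^k x^(k-1) = sum_{j>=0} (j+1) 1^(j+1) x^j.
Equivalently, d/dx [1/(1 - 1x)] = 1/(1 - 1x)^2.
For j = 57: 58 * 1^58 = 58 * 1 = 58.

58


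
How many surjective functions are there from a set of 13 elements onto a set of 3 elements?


By inclusion-exclusion on which target elements are missed, the number of surjections from an n-set onto a k-set is
surj(n, k) = sum_{j=0}^{k} (-1)^j C(k, j) (k - j)^n.
Equivalently surj(n, k) = k! * S(n, k), where S(n, k) is the Stirling number of the second kind.
For n = 13, k = 3:
S(13, 3) = 261625, so
surj = 3! * 261625 = 6 * 261625 = 1569750.

1569750


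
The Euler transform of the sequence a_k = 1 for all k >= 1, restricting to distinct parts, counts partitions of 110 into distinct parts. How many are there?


Partitions of 110 into distinct parts can be computed via generating function.
Product (1+x)(1+x^2)(1+x^3)...
The coefficient of x^110 = 1004544

1004544


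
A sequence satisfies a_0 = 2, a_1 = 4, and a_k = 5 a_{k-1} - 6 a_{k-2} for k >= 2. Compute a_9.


The characteristic equation is t^2 - 5 t + 6 = 0, with roots r_1 = 3 and r_2 = 2 (so c_1 = r_1 + r_2, c_2 = -r_1 r_2 as required).
One can use the closed form a_n = A r_1^n + B r_2^n, but direct iteration is more reliable:
a_0 = 2, a_1 = 4, a_2 = 8, a_3 = 16, a_4 = 32, a_5 = 64, a_6 = 128, a_7 = 256, a_8 = 512, a_9 = 1024.
So a_9 = 1024.

1024


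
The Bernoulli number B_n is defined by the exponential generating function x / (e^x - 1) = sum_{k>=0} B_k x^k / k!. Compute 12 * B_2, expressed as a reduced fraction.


Bernoulli numbers can also be computed recursively via B_0 = 1 and sum_{j=0}^{m} C(m+1, j) B_j = 0 for m >= 1. Odd-index Bernoulli numbers vanish for k >= 3.
Computing B_2 = 1/6, so 12 * B_2 = 12 * 1/6 = 2.

2


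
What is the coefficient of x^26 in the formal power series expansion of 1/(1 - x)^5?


The negative binomial / multiset identity is
1/(1 - x)^r = sum_{k>=0} C(k + r - 1, r - 1) x^k.
Here r = 5 and k = 26, so the coefficient is
C(26 + 4, 4) = C(30, 4)
= 27405

27405


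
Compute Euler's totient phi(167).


phi(n) counts integers in [1, n] coprime to n. Using the multiplicative formula phi(n) = n * prod_{p | n} (1 - 1/p):
167 = 167, so
phi(167) = 167 * (1 - 1/167) = 166.

166


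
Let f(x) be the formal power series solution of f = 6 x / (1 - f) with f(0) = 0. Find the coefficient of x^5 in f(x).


Apply Lagrange inversion: f = 6 x * phi(f) with phi(t) = 1/(1 - t), so
[x^n] f = 6^n * (1/n) [t^(n-1)] phi(t)^n = 6^n * (1/n) [t^(n-1)] (1 - t)^(-n) = 6^n * (1/n) C(2n - 2, n - 1) = 6^n * C_{n-1}.
For n = 5: C_4 = C(8, 4) / 5 = 70/5 = 14.
With the 6^5 = 7776 factor, the coefficient is 7776 * 14 = 108864.

108864


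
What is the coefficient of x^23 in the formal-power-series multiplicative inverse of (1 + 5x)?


The inverse is 1/(1 + 5x). Apply the geometric identity 1/(1 - y) = sum_{k>=0} y^k with y = -5x:
1/(1 + 5x) = sum_{k>=0} (-5)^k x^k.
So the coefficient of x^23 is (-5)^23 = -11920928955078125.

-11920928955078125


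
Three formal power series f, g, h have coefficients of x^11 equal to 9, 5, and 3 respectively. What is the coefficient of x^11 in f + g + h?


Series addition is componentwise:
9 + 5 + 3
= 17

17


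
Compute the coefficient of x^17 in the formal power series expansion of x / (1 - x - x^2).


Let f(x) = sum_{k>=0} a_k x^k. Multiplying f(x) * (1 - x - x^2) = x and matching coefficients gives a_0 = 0, a_1 = 1, and a_k = a_{k-1} + a_{k-2} for k >= 2. These are the Fibonacci numbers F_k.
Iterating from F_0 = 0, F_1 = 1:
F_0=0, F_1=1, F_2=1, F_3=2, F_4=3, F_5=5, F_6=8, F_7=13, F_8=21, F_9=34, ...
F_17 = 1597.

1597


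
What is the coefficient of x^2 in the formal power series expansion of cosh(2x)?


The Maclaurin series is cosh(t) = sum_{m>=0} t^(2m) / (2m)!, so substituting t = 2x, only even powers of x are nonzero, with coefficient of x^(2m) equal to 2^(2m) / (2m)!.
For x^2 the coefficient is 2^2/2! = 4/2 = 2.

2


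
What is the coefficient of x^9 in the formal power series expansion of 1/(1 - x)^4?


The expansion 1/(1 - x)^r = sum_{k>=0} C(k + r - 1, r - 1) x^k follows from the multiset / negative-binomial theorem (or from repeated differentiation of the geometric series).
For r = 4 and k = 9:
C(12, 3) = 479001600 / (6 * 362880) = 220.

220


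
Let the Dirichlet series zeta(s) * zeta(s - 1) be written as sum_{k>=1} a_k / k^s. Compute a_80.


Convolution gives a_k = sum_{d | k} d * 1 = sum_{d | k} d = sigma(k), the sum of positive divisors of k.
For k = 80, the divisors are 1, 2, 4, 5, 8, 10, 16, 20, 40, 80, so
sigma(80) = 1 + 2 + 4 + 5 + 8 + 10 + 16 + 20 + 40 + 80 = 186.

186


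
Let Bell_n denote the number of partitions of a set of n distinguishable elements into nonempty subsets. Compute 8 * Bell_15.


Bell_15 can be computed from the Bell triangle or from Dobinski's identity Bell_n = (1/e) * sum_{k>=0} k^n / k!.
Computing Bell_15 = 1382958545.
Then 8 * 1382958545 = 11063668360.

11063668360


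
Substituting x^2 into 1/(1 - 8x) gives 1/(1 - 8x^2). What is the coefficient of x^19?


Since 1/(1 - 8x^2) only has even powers of x,
the coefficient of x^19 (odd) is 0.

0


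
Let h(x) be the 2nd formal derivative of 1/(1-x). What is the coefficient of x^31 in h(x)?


Differentiating 2 times: d^2/dx^2 [1/(1-x)] = 2!/(1-x)^3.
The expansion 1/(1-x)^3 = sum_{k>=0} C(k+2, 2) x^k, so the coefficient of x^n in 2!/(1-x)^3 is 2! * C(n+2, 2).
For n = 31: 2 * C(33, 2) = 2 * 528 = 1056

1056


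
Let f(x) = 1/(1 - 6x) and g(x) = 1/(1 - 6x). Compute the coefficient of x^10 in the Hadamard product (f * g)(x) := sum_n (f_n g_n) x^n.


f has coefficients f_k = 6^k and g has coefficients g_k = 6^k, so the Hadamard product has coefficient (f*g)_k = 6^k * 6^k = 36^k.
For k = 10: 36^10 = 3656158440062976.

3656158440062976


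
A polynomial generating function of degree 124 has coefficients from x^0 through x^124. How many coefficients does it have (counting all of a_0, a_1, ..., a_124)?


A polynomial of degree 124 takes the form a_0 + a_1 x + ... + a_124 x^124.
The number of coefficients is 124 + 1 = 125.

125


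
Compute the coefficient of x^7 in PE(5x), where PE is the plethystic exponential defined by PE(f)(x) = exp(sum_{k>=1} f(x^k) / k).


With f(x) = 5x, the exponent is sum_{k>=1} 5 x^k / k = 5 * (-ln(1 - x)). Exponentiating:
PE(5x) = exp(-5 ln(1 - x)) = 1/(1 - x)^5.
By the negative binomial expansion, [x^n] 1/(1 - x)^5 = C(n + 4, 4).
For n = 7: C(11, 4) = 330.

330


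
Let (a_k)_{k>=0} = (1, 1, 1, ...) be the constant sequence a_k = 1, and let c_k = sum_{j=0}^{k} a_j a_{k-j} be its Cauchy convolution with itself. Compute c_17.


Since a_j = 1 for all j >= 0, the convolution sum becomes
c_k = sum_{j=0}^{k} 1 * 1 = 1 * (k + 1).
Equivalently, the generating function of (a_k) is 1/(1 - x) and its square is 1/(1 - x)^2 = sum_{k>=0} 1(k + 1) x^k.
For k = 17: 1 * 18 = 18.

18


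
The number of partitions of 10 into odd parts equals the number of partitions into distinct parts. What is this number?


Computing partitions of 10 into odd parts (1, 3, 5, ...):
Using the generating function prod_{k>=0} 1/(1-x^(2k+1)),
the count is 10

10


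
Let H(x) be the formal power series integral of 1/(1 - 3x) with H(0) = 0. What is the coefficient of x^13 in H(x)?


1/(1 - 3x) = sum_{k>=0} 3^k x^k. Integrating termwise with H(0) = 0:
H(x) = sum_{k>=0} 3^k x^(k+1) / (k+1) = sum_{m>=1} 3^(m-1) x^m / m.
For m = 13: 3^12/13 = 531441/13 = 531441/13.

531441/13


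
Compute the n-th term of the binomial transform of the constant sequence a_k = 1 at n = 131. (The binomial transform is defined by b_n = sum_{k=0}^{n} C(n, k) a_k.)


With a_k = 1 for all k, b_n = sum_{k=0}^{n} C(n, k) = 2^n by the binomial theorem.
For n = 131: 2^131 = 2722258935367507707706996859454145691648.

2722258935367507707706996859454145691648


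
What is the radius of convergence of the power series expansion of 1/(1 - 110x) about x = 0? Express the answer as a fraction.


Expanding 1/(1 - 110x) = sum_{k>=0} 110^k x^k, the series converges when |110x| < 1, i.e., |x| < 1/110.
So the radius of convergence is 1/110 = 1/110.

1/110


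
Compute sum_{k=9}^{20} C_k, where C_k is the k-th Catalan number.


C_9 through C_20: 4862, 16796, 58786, 208012, 742900, 2674440, 9694845, 35357670, 129644790, 477638700, 1767263190, 6564120420
Sum = 4862 + 16796 + 58786 + 208012 + 742900 + 2674440 + 9694845 + 35357670 + 129644790 + 477638700 + 1767263190 + 6564120420
= 8987425411

8987425411


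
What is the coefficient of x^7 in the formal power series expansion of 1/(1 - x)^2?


The negative binomial / multiset identity is
1/(1 - x)^r = sum_{k>=0} C(k + r - 1, r - 1) x^k.
Here r = 2 and k = 7, so the coefficient is
C(7 + 1, 1) = C(8, 1)
= 8

8


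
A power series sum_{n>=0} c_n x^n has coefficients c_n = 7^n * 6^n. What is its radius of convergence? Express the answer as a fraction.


By the root test (Cauchy-Hadamard), the radius is R = 1 / limsup_n |c_n|^(1/n).
Here |c_n|^(1/n) = (7^n * 6^n)^(1/n) = 7 * 6 = 42 for all n.
So R = 1/42 = 1/42.

1/42


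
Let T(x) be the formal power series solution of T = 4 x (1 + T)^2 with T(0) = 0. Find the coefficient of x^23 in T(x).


Apply the Lagrange inversion formula: if T = 4 x * phi(T) with phi(t) = (1 + t)^2, then [x^n] T = 4^n * (1/n) [t^(n-1)] phi(t)^n = 4^n * (1/n) [t^(n-1)] (1 + t)^(2n) = 4^n * (1/n) C(2n, n-1).
Using the identity C(2n, n-1) = C(2n, n) * n / (n+1), the unscaled factor equals C(2n, n) / (n+1) = C_n, the n-th Catalan number.
For n = 23: C_23 = C(46, 23) / 24 = 8233430727600/24 = 343059613650.
With the 4^23 = 70368744177664 factor, the coefficient is 70368744177664 * 343059613650 = 24140674190625098799513600.

24140674190625098799513600


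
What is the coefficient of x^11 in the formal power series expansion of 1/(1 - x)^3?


The expansion 1/(1 - x)^r = sum_{k>=0} C(k + r - 1, r - 1) x^k follows from the multiset / negative-binomial theorem (or from repeated differentiation of the geometric series).
For r = 3 and k = 11:
C(13, 2) = 6227020800 / (2 * 39916800) = 78.

78


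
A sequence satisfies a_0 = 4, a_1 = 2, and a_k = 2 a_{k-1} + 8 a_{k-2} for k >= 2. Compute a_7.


The characteristic equation is t^2 - 2 t - 8 = 0, with roots r_1 = 4 and r_2 = -2 (so c_1 = r_1 + r_2, c_2 = -r_1 r_2 as required).
One can use the closed form a_n = A r_1^n + B r_2^n, but direct iteration is more reliable:
a_0 = 4, a_1 = 2, a_2 = 36, a_3 = 88, a_4 = 464, a_5 = 1632, a_6 = 6976, a_7 = 27008.
So a_7 = 27008.

27008


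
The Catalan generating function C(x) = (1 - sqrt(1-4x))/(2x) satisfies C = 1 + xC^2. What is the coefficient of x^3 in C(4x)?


Substituting x -> 4x scales the n-th coefficient by 4^n, so [x^3] C(4x) = 4^3 * C_3.
C_3 = C(2*3, 3)/(4) = 20/4 = 5.
So 4^3 * 5 = 64 * 5 = 320.

320


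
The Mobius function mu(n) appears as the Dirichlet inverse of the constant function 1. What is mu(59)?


59 = 59 (all distinct primes).
mu(59) = (-1)^1 = -1

-1


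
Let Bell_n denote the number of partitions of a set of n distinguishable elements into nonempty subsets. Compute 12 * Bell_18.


Bell_18 can be computed from the Bell triangle or from Dobinski's identity Bell_n = (1/e) * sum_{k>=0} k^n / k!.
Computing Bell_18 = 682076806159.
Then 12 * 682076806159 = 8184921673908.

8184921673908


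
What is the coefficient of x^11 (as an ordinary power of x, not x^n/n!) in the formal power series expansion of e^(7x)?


The exponential series is e^y = sum_{k>=0} y^k / k!. Substituting y = 7x gives
e^(7x) = sum_{k>=0} 7^k x^k / k!.
So the coefficient of x^n is a^n/n! with a = 7, n = 11:
7^11 / 11! = 1977326743/39916800 = 282475249/5702400

282475249/5702400


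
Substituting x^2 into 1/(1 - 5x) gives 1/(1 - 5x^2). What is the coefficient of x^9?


Since 1/(1 - 5x^2) only has even powers of x,
the coefficient of x^9 (odd) is 0.

0


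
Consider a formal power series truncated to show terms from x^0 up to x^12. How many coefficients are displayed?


From x^0 to x^12 inclusive, the count is 12 - 0 + 1 = 13.

13


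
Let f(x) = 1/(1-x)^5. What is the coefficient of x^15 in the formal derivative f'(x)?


Differentiate: d/dx [ 1/(1-x)^r ] = r / (1-x)^(r+1).
Here r = 5, so f'(x) = 5 / (1-x)^6.
The expansion of 1/(1-x)^(r+1) has coefficient of x^n equal to C(n+r, r).
So the coefficient of x^15 in f'(x) is
5 * C(20, 5) = 5 * 15504 = 77520

77520


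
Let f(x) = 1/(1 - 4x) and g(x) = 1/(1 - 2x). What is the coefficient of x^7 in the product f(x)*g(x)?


The coefficient of x^n in f*g is the Cauchy product: sum_{k=0}^{n} a^k * b^(n-k).
With a=4, b=2, n=7:
sum_{k=0}^{7} 4^k * 2^(7-k)
= 32640

32640


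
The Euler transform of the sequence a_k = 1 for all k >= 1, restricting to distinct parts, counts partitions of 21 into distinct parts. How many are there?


Partitions of 21 into distinct parts can be computed via generating function.
Product (1+x)(1+x^2)(1+x^3)...
The coefficient of x^21 = 76

76


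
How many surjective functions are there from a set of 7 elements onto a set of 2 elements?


By inclusion-exclusion on which target elements are missed, the number of surjections from an n-set onto a k-set is
surj(n, k) = sum_{j=0}^{k} (-1)^j C(k, j) (k - j)^n.
Equivalently surj(n, k) = k! * S(n, k), where S(n, k) is the Stirling number of the second kind.
For n = 7, k = 2:
S(7, 2) = 63, so
surj = 2! * 63 = 2 * 63 = 126.

126


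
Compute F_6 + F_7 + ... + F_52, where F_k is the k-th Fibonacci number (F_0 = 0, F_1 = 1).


Use the identity sum_{k=0}^{N} F_k = F_{N+2} - 1 (which follows from F_{k+2} - F_{k+1} = F_k). Then
sum_{k=6}^{52} F_k = (F_{54} - 1) - (F_{7} - 1) = F_{54} - F_{7}.
Computing: F_{54} = 86267571272, F_{7} = 13, so
Sum = 86267571272 - 13 = 86267571259.

86267571259


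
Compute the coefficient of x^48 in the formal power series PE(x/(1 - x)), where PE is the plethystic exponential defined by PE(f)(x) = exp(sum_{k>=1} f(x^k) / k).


For f(x) = x/(1 - x) we have
sum_{k>=1} f(x^k) / k = sum_{k>=1} (1/k) * x^k / (1 - x^k) = sum_{k, m >= 1} x^(k m) / k,
which after exponentiating simplifies to
PE(x/(1 - x)) = prod_{k>=1} 1 / (1 - x^k).
This is the generating function for the partition function p(n), so the coefficient of x^48 is p(48).
Computing p(48) by dynamic programming over parts 1, 2, ..., 48: p(48) = 147273.

147273


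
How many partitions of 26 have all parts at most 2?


Using the generating function (1-x)^(-1)(1-x^2)^(-1),
the coefficient of x^26 counts these restricted partitions.
Result = 14

14


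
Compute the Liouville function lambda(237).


The Liouville function is lambda(k) = (-1)^Omega(k), where Omega(k) counts the prime factors of k with multiplicity.
Factoring: 237 = 3 * 79, so Omega(237) = 2.
lambda(237) = (-1)^2 = 1.

1


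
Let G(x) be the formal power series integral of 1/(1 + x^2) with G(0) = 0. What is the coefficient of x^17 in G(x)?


1/(1 + x^2) = sum_{j>=0} (-1)^j x^(2j). Integrating termwise with G(0) = 0:
G(x) = sum_{j>=0} (-1)^j x^(2j+1) / (2j+1) = arctan(x).
Only odd powers are nonzero. For x^17 write 17 = 2*8 + 1, giving
(-1)^8 / 17 = 1/17 = 1/17.

1/17


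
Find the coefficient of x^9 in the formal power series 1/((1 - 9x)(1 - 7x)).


By partial fractions or Cauchy convolution:
The coefficient equals sum_{k=0}^{9} 9^k * 7^(9-k).
= 1602154576

1602154576


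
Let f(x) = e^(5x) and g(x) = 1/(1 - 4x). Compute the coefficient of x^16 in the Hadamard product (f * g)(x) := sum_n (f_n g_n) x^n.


Expanding: f_k = 5^k/k! (from e^(5x)) and g_k = 4^k (from 1/(1 - 4x)). So the Hadamard coefficient (f * g)_k = 5^k 4^k / k! = (20)^k / k!.
For k = 16: 20^16/16! = 655360000000000000000/20922789888000 = 160000000000000/5108103.

160000000000000/5108103


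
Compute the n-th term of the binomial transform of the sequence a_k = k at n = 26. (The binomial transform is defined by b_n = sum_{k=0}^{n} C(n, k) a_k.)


With a_k = k, b_n = sum_{k=0}^{n} C(n, k) k. Using k * C(n, k) = n * C(n-1, k-1) gives b_n = n * sum_{k>=1} C(n-1, k-1) = n * 2^(n-1).
For n = 26: 26 * 2^25 = 26 * 33554432 = 872415232.

872415232


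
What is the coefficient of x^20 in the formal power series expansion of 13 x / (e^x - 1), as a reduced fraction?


The exponential generating function for Bernoulli numbers is
x / (e^x - 1) = sum_{k>=0} B_k x^k / k!.
So the coefficient of x^20 in 13 x / (e^x - 1) is 13 B_20 / 20!.
Computing: B_20 = -174611/330, 20! = 2432902008176640000, giving
13 * -174611/330 / 2432902008176640000 = -174611/61758281746022400000.

-174611/61758281746022400000


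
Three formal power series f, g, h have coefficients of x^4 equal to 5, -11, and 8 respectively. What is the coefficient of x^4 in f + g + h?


Series addition is componentwise:
5 + -11 + 8
= 2

2


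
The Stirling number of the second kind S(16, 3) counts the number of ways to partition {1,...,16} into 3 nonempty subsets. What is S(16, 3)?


Using the explicit formula S(n,k) = (1/k!) sum_{j=0}^{k} (-1)^(k-j) C(k,j) j^n:
S(16, 3) = 7141686
Equivalently, S(n,k) is n! times the coefficient of x^n in the EGF (e^x - 1)^k / k!.

7141686


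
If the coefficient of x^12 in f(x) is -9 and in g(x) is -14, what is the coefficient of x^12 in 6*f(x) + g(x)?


Scalar multiplication scales coefficients: 6 * -9 = -54.
Then add the g coefficient: -54 + -14
= -68

-68


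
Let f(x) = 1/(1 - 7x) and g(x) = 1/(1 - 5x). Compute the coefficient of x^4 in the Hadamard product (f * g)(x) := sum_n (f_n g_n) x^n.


f has coefficients f_k = 7^k and g has coefficients g_k = 5^k, so the Hadamard product has coefficient (f*g)_k = 7^k * 5^k = 35^k.
For k = 4: 35^4 = 1500625.

1500625


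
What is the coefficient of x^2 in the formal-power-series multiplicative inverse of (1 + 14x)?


The inverse is 1/(1 + 14x). Apply the geometric identity 1/(1 - y) = sum_{k>=0} y^k with y = -14x:
1/(1 + 14x) = sum_{k>=0} (-14)^k x^k.
So the coefficient of x^2 is (-14)^2 = 196.

196


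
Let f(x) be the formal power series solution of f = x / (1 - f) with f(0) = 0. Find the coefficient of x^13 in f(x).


Apply Lagrange inversion: f = x * phi(f) with phi(t) = 1/(1 - t), so
[x^n] f = (1/n) [t^(n-1)] phi(t)^n = (1/n) [t^(n-1)] (1 - t)^(-n) = (1/n) C(2n - 2, n - 1) = C_{n-1}.
For n = 13: C_12 = C(24, 12) / 13 = 2704156/13 = 208012 = 208012.

208012


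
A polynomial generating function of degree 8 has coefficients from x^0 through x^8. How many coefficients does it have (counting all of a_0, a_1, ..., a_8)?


A polynomial of degree 8 takes the form a_0 + a_1 x + ... + a_8 x^8.
The number of coefficients is 8 + 1 = 9.

9


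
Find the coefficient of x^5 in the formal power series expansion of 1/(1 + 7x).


Write 1/(1 + c x) = 1/(1 - (-c) x) and apply the geometric-series identity
1/(1 - y) = sum_{k>=0} y^k to get 1/(1 + c x) = sum_{k>=0} (-c)^k x^k.
So the coefficient of x^k is (-c)^k = (-1)^k * c^k.
Here c = 7 and k = 5:
(-7)^5 = -1 * 16807 = -16807

-16807


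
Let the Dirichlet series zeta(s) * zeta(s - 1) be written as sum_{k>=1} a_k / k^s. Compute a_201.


Convolution gives a_k = sum_{d | k} d * 1 = sum_{d | k} d = sigma(k), the sum of positive divisors of k.
For k = 201, the divisors are 1, 3, 67, 201, so
sigma(201) = 1 + 3 + 67 + 201 = 272.

272


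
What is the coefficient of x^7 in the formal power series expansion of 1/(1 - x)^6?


The expansion 1/(1 - x)^r = sum_{k>=0} C(k + r - 1, r - 1) x^k follows from the multiset / negative-binomial theorem (or from repeated differentiation of the geometric series).
For r = 6 and k = 7:
C(12, 5) = 479001600 / (120 * 5040) = 792.

792


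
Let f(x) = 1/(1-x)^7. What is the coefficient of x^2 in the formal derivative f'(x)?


Differentiate: d/dx [ 1/(1-x)^r ] = r / (1-x)^(r+1).
Here r = 7, so f'(x) = 7 / (1-x)^8.
The expansion of 1/(1-x)^(r+1) has coefficient of x^n equal to C(n+r, r).
So the coefficient of x^2 in f'(x) is
7 * C(9, 7) = 7 * 36 = 252

252


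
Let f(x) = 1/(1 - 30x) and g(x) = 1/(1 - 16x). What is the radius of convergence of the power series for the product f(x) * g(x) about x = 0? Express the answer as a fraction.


The radius of 1/(1 - 30x) is 1/30 (nearest singularity at x = 1/30), and the radius of 1/(1 - 16x) is 1/16.
The product f(x)*g(x) = 1/((1 - 30x)(1 - 16x)) has singularities at both 1/30 and 1/16, so its radius of convergence is the distance to the nearest one:
min(1/30, 1/16) = 1/30.

1/30


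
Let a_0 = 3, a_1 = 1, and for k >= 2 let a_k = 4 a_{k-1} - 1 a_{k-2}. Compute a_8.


Iterating the recurrence forward:
a_0 = 3
a_1 = 1
a_2 = 4*1 - 1*3 = 1
a_3 = 4*1 - 1*1 = 3
a_4 = 4*3 - 1*1 = 11
a_5 = 4*11 - 1*3 = 41
a_6 = 4*41 - 1*11 = 153
a_7 = 4*153 - 1*41 = 571
a_8 = 4*571 - 1*153 = 2131
So a_8 = 2131.

2131


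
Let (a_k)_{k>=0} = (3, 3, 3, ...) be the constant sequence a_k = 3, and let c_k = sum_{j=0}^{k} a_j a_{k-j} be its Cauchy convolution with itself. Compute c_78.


Since a_j = 3 for all j >= 0, the convolution sum becomes
c_k = sum_{j=0}^{k} 3 * 3 = 9 * (k + 1).
Equivalently, the generating function of (a_k) is 3/(1 - x) and its square is 9/(1 - x)^2 = sum_{k>=0} 9(k + 1) x^k.
For k = 78: 9 * 79 = 711.

711


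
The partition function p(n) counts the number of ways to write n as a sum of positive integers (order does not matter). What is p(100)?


Using the generating function prod_{k>=1} 1/(1-x^k), we compute p(100).
By dynamic programming over parts 1 through 100:
p(100) = 190569292

190569292


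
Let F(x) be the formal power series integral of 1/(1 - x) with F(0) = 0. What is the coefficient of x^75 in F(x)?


1/(1 - x) = sum_{k>=0} x^k. Integrating termwise and using F(0) = 0 gives
F(x) = sum_{k>=0} x^(k+1) / (k+1) = sum_{m>=1} x^m / m = -ln(1 - x).
So the coefficient of x^75 is 1/75 = 1/75.

1/75


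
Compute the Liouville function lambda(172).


The Liouville function is lambda(k) = (-1)^Omega(k), where Omega(k) counts the prime factors of k with multiplicity.
Factoring: 172 = 2 * 2 * 43, so Omega(172) = 3.
lambda(172) = (-1)^3 = -1.

-1


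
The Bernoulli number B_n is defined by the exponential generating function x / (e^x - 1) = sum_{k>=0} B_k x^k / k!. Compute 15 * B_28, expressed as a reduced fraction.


Bernoulli numbers can also be computed recursively via B_0 = 1 and sum_{j=0}^{m} C(m+1, j) B_j = 0 for m >= 1. Odd-index Bernoulli numbers vanish for k >= 3.
Computing B_28 = -23749461029/870, so 15 * B_28 = 15 * -23749461029/870 = -23749461029/58.

-23749461029/58


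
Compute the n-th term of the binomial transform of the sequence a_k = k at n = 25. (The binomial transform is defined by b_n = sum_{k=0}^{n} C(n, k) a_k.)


With a_k = k, b_n = sum_{k=0}^{n} C(n, k) k. Using k * C(n, k) = n * C(n-1, k-1) gives b_n = n * sum_{k>=1} C(n-1, k-1) = n * 2^(n-1).
For n = 25: 25 * 2^24 = 25 * 16777216 = 419430400.

419430400


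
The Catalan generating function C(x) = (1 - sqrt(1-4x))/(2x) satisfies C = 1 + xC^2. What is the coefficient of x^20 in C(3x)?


Substituting x -> 3x scales the n-th coefficient by 3^n, so [x^20] C(3x) = 3^20 * C_20.
C_20 = C(2*20, 20)/(21) = 137846528820/21 = 6564120420.
So 3^20 * 6564120420 = 3486784401 * 6564120420 = 22887672686741568420.

22887672686741568420


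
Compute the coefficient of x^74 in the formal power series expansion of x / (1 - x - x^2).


Let f(x) = sum_{k>=0} a_k x^k. Multiplying f(x) * (1 - x - x^2) = x and matching coefficients gives a_0 = 0, a_1 = 1, and a_k = a_{k-1} + a_{k-2} for k >= 2. These are the Fibonacci numbers F_k.
Iterating from F_0 = 0, F_1 = 1:
F_0=0, F_1=1, F_2=1, F_3=2, F_4=3, F_5=5, F_6=8, F_7=13, F_8=21, F_9=34, ...
F_74 = 1304969544928657.

1304969544928657


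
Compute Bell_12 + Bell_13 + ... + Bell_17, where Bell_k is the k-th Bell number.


Recall Bell_k counts set partitions of a k-set (with Bell_0 = 1 by convention).
Bell_12 through Bell_17: 4213597, 27644437, 190899322, 1382958545, 10480142147, 82864869804
Sum = 4213597 + 27644437 + 190899322 + 1382958545 + 10480142147 + 82864869804 = 94950727852.

94950727852


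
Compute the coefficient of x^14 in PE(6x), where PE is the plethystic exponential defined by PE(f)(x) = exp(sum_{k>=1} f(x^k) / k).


With f(x) = 6x, the exponent is sum_{k>=1} 6 x^k / k = 6 * (-ln(1 - x)). Exponentiating:
PE(6x) = exp(-6 ln(1 - x)) = 1/(1 - x)^6.
By the negative binomial expansion, [x^n] 1/(1 - x)^6 = C(n + 5, 5).
For n = 14: C(19, 5) = 11628.

11628


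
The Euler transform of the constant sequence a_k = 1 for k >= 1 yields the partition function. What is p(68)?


The Euler transform converts the sequence a_k = 1 into the number of integer partitions.
Using the recurrence or dynamic programming:
p(68) = 3087735

3087735


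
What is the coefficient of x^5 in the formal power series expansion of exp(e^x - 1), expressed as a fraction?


exp(e^x - 1) is the exponential generating function for the Bell numbers Bell_k: exp(e^x - 1) = sum_{k>=0} Bell_k x^k / k!.
So the coefficient of x^5 in exp(e^x - 1) is Bell_5 / 5!.
Computing: Bell_5 = 52 and 5! = 120, giving
52/120 = 13/30.

13/30


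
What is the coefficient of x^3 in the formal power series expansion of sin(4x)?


The Maclaurin series is sin(t) = sum_{k>=0} (-1)^k t^(2k+1) / (2k+1)!, so substituting t = 4x, only odd powers of x are nonzero, with coefficient of x^(2k+1) equal to (-1)^k 4^(2k+1) / (2k+1)!.
Write 3 = 2*1 + 1, giving the coefficient (-1)^1 * 4^3 / 3! = -64/6 = -32/3.

-32/3


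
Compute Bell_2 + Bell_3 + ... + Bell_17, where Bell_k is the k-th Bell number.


Recall Bell_k counts set partitions of a k-set (with Bell_0 = 1 by convention).
Bell_2 through Bell_17: 2, 5, 15, 52, 203, 877, 4140, 21147, 115975, 678570, 4213597, 27644437, 190899322, 1382958545, 10480142147, 82864869804
Sum = 2 + 5 + 15 + 52 + 203 + 877 + 4140 + 21147 + 115975 + 678570 + 4213597 + 27644437 + 190899322 + 1382958545 + 10480142147 + 82864869804 = 94951548838.

94951548838


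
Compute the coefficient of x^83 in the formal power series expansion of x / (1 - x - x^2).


Let f(x) = sum_{k>=0} a_k x^k. Multiplying f(x) * (1 - x - x^2) = x and matching coefficients gives a_0 = 0, a_1 = 1, and a_k = a_{k-1} + a_{k-2} for k >= 2. These are the Fibonacci numbers F_k.
Iterating from F_0 = 0, F_1 = 1:
F_0=0, F_1=1, F_2=1, F_3=2, F_4=3, F_5=5, F_6=8, F_7=13, F_8=21, F_9=34, ...
F_83 = 99194853094755497.

99194853094755497


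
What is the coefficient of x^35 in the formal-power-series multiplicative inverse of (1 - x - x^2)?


Let the inverse be f(x) = sum_{k>=0} a_k x^k. From f(x) * (1 - x - x^2) = 1 and matching coefficients:
 x^0: a_0 = 1.
 x^1: a_1 - a_0 = 0, so a_1 = 1.
 x^k (k >= 2): a_k - a_{k-1} - a_{k-2} = 0, i.e. a_k = a_{k-1} + a_{k-2}.
This is the Fibonacci-type recurrence shifted so that a_0 = a_1 = 1.
Iterating: a_0=1, a_1=1, a_2=2, a_3=3, a_4=5, a_5=8, a_6=13, a_7=21, a_8=34, a_9=55, ...
a_35 = 14930352.

14930352


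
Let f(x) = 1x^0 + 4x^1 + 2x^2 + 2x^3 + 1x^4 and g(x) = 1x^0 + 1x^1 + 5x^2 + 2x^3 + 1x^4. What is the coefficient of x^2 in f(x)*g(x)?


Cauchy product at x^2:
1*5 + 4*1 + 2*1
= 11

11


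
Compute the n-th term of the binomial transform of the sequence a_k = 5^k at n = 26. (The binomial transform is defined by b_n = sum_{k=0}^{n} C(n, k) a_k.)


With a_k = 5^k, b_n = sum_{k=0}^{n} C(n, k) 5^k = (1 + 5)^n by the binomial theorem.
For n = 26: (1 + 5)^26 = 6^26 = 170581728179578208256.

170581728179578208256


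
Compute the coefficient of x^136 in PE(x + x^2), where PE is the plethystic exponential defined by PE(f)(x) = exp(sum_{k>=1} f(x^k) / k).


With f(x) = x + x^2, the exponent is sum_{k>=1} (x^k + x^(2k)) / k = -ln(1 - x) - ln(1 - x^2). Exponentiating:
PE(x + x^2) = 1 / ((1 - x)(1 - x^2)).
This is the generating function for partitions of n into parts of size 1 or 2. The number of 2's can be any j in 0..68, and the rest are 1's, so
[x^136] = floor(136/2) + 1 = 69.

69


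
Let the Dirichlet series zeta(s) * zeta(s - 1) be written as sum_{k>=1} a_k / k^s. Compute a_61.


Convolution gives a_k = sum_{d | k} d * 1 = sum_{d | k} d = sigma(k), the sum of positive divisors of k.
For k = 61, the divisors are 1, 61, so
sigma(61) = 1 + 61 = 62.

62


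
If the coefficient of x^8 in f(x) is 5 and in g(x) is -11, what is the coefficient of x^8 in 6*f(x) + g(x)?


Scalar multiplication scales coefficients: 6 * 5 = 30.
Then add the g coefficient: 30 + -11
= 19

19


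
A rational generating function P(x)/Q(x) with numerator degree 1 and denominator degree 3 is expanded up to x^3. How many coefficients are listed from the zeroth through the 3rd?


Expanding up to x^3 gives the coefficients for x^0, x^1, ..., x^3.
That is 3 + 1 = 4 coefficients in total.

4


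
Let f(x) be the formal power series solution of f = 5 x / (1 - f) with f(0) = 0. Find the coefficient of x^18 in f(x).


Apply Lagrange inversion: f = 5 x * phi(f) with phi(t) = 1/(1 - t), so
[x^n] f = 5^n * (1/n) [t^(n-1)] phi(t)^n = 5^n * (1/n) [t^(n-1)] (1 - t)^(-n) = 5^n * (1/n) C(2n - 2, n - 1) = 5^n * C_{n-1}.
For n = 18: C_17 = C(34, 17) / 18 = 2333606220/18 = 129644790.
With the 5^18 = 3814697265625 factor, the coefficient is 3814697265625 * 129644790 = 494555625915527343750.

494555625915527343750
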